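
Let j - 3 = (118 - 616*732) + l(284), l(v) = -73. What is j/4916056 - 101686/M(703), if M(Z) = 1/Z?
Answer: -43928191494164/614507 ≈ -7.1485e+7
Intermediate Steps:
j = -450864 (j = 3 + ((118 - 616*732) - 73) = 3 + ((118 - 450912) - 73) = 3 + (-450794 - 73) = 3 - 450867 = -450864)
j/4916056 - 101686/M(703) = -450864/4916056 - 101686/(1/703) = -450864*1/4916056 - 101686/1/703 = -56358/614507 - 101686*703 = -56358/614507 - 71485258 = -43928191494164/614507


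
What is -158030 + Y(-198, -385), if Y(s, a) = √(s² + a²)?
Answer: -158030 + 11*√1549 ≈ -1.5760e+5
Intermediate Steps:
Y(s, a) = √(a² + s²)
-158030 + Y(-198, -385) = -158030 + √((-385)² + (-198)²) = -158030 + √(148225 + 39204) = -158030 + √187429 = -158030 + 11*√1549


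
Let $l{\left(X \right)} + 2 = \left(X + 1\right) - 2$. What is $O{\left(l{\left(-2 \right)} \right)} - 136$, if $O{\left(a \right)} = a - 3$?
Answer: $-144$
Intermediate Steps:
$l{\left(X \right)} = -3 + X$ ($l{\left(X \right)} = -2 + \left(\left(X + 1\right) - 2\right) = -2 + \left(\left(1 + X\right) - 2\right) = -2 + \left(-1 + X\right) = -3 + X$)
$O{\left(a \right)} = -3 + a$ ($O{\left(a \right)} = a - 3 = -3 + a$)
$O{\left(l{\left(-2 \right)} \right)} - 136 = \left(-3 - 5\right) - 136 = -8 - 136 = -144$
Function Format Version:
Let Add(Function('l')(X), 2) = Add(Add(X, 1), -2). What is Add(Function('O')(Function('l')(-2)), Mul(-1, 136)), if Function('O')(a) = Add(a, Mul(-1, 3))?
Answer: -144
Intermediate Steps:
Function('l')(X) = Add(-3, X) (Function('l')(X) = Add(-2, Add(Add(X, 1), -2)) = Add(-2, Add(Add(1, X), -2)) = Add(-2, Add(-1, X)) = Add(-3, X))
Function('O')(a) = Add(-3, a) (Function('O')(a) = Add(a, -3) = Add(-3, a))
Add(Function('O')(Function('l')(-2)), Mul(-1, 136)) = Add(Add(-3, Add(-3, -2)), Mul(-1, 136)) = Add(Add(-3, -5), -136) = Add(-8, -136) = -144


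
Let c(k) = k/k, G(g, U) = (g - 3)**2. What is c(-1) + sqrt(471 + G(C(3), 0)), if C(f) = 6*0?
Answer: 1 + 4*sqrt(30) ≈ 22.909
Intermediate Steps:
C(f) = 0
G(g, U) = (-3 + g)**2
c(k) = 1
c(-1) + sqrt(471 + G(C(3), 0)) = 1 + sqrt(471 + (-3 + 0)**2) = 1 + sqrt(471 + (-3)**2) = 1 + sqrt(471 + 9) = 1 + sqrt(480) = 1 + 4*sqrt(30)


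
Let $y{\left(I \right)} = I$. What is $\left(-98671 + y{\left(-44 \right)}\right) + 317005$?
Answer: $218290$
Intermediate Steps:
$\left(-98671 + y{\left(-44 \right)}\right) + 317005 = \left(-98671 - 44\right) + 317005 = -98715 + 317005 = 218290$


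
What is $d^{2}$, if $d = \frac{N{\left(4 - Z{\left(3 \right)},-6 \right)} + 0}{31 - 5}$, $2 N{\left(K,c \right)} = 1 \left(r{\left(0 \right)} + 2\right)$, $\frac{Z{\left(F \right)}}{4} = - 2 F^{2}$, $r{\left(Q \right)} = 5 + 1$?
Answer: $\frac{4}{169} \approx 0.023669$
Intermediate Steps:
$r{\left(Q \right)} = 6$
$Z{\left(F \right)} = - 8 F^{2}$ ($Z{\left(F \right)} = 4 \left(- 2 F^{2}\right) = - 8 F^{2}$)
$N{\left(K,c \right)} = 4$ ($N{\left(K,c \right)} = \frac{1 \left(6 + 2\right)}{2} = \frac{1 \cdot 8}{2} = \frac{1}{2} \cdot 8 = 4$)
$d = \frac{2}{13}$ ($d = \frac{4 + 0}{31 - 5} = \frac{4}{26} = 4 \cdot \frac{1}{26} = \frac{2}{13} \approx 0.15385$)
$d^{2} = \left(\frac{2}{13}\right)^{2} = \frac{4}{169}$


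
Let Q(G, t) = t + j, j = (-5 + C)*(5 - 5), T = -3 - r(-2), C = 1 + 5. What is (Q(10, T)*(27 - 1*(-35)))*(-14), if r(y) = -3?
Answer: 0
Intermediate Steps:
C = 6
T = 0 (T = -3 - 1*(-3) = -3 + 3 = 0)
j = 0 (j = (-5 + 6)*(5 - 5) = 1*0 = 0)
Q(G, t) = t (Q(G, t) = t + 0 = t)
(Q(10, T)*(27 - 1*(-35)))*(-14) = (0*(27 - 1*(-35)))*(-14) = (0*(27 + 35))*(-14) = (0*62)*(-14) = 0*(-14) = 0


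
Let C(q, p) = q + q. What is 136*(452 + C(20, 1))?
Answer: 66912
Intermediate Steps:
C(q, p) = 2*q
136*(452 + C(20, 1)) = 136*(452 + 2*20) = 136*(452 + 40) = 136*492 = 66912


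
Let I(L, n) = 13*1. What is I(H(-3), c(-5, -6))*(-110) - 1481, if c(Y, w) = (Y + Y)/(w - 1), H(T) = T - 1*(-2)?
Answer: -2911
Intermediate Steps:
H(T) = 2 + T (H(T) = T + 2 = 2 + T)
c(Y, w) = 2*Y/(-1 + w) (c(Y, w) = (2*Y)/(-1 + w) = 2*Y/(-1 + w))
I(L, n) = 13
I(H(-3), c(-5, -6))*(-110) - 1481 = 13*(-110) - 1481 = -1430 - 1481 = -2911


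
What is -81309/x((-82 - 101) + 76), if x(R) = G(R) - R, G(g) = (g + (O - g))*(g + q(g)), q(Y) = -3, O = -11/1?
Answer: -27103/439 ≈ -61.738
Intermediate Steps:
O = -11 (O = -11*1 = -11)
G(g) = 33 - 11*g (G(g) = (g + (-11 - g))*(g - 3) = -11*(-3 + g) = 33 - 11*g)
x(R) = 33 - 12*R (x(R) = (33 - 11*R) - R = 33 - 12*R)
-81309/x((-82 - 101) + 76) = -81309/(33 - 12*((-82 - 101) + 76)) = -81309/(33 - 12*(-183 + 76)) = -81309/(33 - 12*(-107)) = -81309/(33 + 1284) = -81309/1317 = -81309*1/1317 = -27103/439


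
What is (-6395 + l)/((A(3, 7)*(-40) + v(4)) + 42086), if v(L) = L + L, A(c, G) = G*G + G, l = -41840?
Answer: -48235/39854 ≈ -1.2103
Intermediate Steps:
A(c, G) = G + G**2 (A(c, G) = G**2 + G = G + G**2)
v(L) = 2*L
(-6395 + l)/((A(3, 7)*(-40) + v(4)) + 42086) = (-6395 - 41840)/(((7*(1 + 7))*(-40) + 2*4) + 42086) = -48235/(((7*8)*(-40) + 8) + 42086) = -48235/((56*(-40) + 8) + 42086) = -48235/((-2240 + 8) + 42086) = -48235/(-2232 + 42086) = -48235/39854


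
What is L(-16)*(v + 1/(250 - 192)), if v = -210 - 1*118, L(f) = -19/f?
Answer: -361437/928 ≈ -389.48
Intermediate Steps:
v = -328 (v = -210 - 118 = -328)
L(-16)*(v + 1/(250 - 192)) = (-19/(-16))*(-328 + 1/(250 - 192)) = (-19*(-1/16))*(-328 + 1/58) = 19*(-328 + 1/58)/16 = (19/16)*(-19023/58) = -361437/928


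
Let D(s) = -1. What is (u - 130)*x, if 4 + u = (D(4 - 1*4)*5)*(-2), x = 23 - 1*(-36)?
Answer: -7316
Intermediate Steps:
x = 59 (x = 23 + 36 = 59)
u = 6 (u = -4 - 1*5*(-2) = -4 - 5*(-2) = -4 + 10 = 6)
(u - 130)*x = (6 - 130)*59 = -124*59 = -7316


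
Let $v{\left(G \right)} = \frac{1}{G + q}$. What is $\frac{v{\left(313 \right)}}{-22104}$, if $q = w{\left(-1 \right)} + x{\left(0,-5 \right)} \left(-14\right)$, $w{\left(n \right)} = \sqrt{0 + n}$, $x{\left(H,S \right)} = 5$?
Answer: $- \frac{27}{145026800} + \frac{i}{1305241200} \approx -1.8617 \cdot 10^{-7} + 7.6614 \cdot 10^{-10} i$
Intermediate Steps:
$w{\left(n \right)} = \sqrt{n}$
$q = -70 + i$ ($q = \sqrt{-1} + 5 \left(-14\right) = i - 70 = -70 + i \approx -70.0 + 1.0 i$)
$v{\left(G \right)} = \frac{1}{-70 + i + G}$ ($v{\left(G \right)} = \frac{1}{G - \left(70 - i\right)} = \frac{1}{-70 + i + G}$)
$\frac{v{\left(313 \right)}}{-22104} = \frac{1}{\left(-70 + i + 313\right) \left(-22104\right)} = \frac{1}{243 + i} \left(- \frac{1}{22104}\right) = \frac{243 - i}{59050} \left(- \frac{1}{22104}\right) = - \frac{243 - i}{1305241200}$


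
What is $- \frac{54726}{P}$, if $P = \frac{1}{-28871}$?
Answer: $1579994346$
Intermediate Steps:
$P = - \frac{1}{28871} \approx -3.4637 \cdot 10^{-5}$
$- \frac{54726}{P} = - \frac{54726}{- \frac{1}{28871}} = \left(-54726\right) \left(-28871\right) = 1579994346$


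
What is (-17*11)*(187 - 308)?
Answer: 22627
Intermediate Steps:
(-17*11)*(187 - 308) = -187*(-121) = 22627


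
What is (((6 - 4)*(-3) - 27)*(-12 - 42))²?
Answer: 3175524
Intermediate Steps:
(((6 - 4)*(-3) - 27)*(-12 - 42))² = ((2*(-3) - 27)*(-54))² = ((-6 - 27)*(-54))² = (-33*(-54))² = 1782² = 3175524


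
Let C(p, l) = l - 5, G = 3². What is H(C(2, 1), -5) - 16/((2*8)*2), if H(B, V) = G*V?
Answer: -91/2 ≈ -45.500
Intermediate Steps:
G = 9
C(p, l) = -5 + l
H(B, V) = 9*V
H(C(2, 1), -5) - 16/((2*8)*2) = 9*(-5) - 16/((2*8)*2) = -45 - 16/(16*2) = -45 - 16/32 = -45 - 1*½ = -45 - ½ = -91/2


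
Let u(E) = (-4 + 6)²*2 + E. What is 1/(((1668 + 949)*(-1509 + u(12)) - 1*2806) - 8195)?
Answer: -1/3907714 ≈ -2.5590e-7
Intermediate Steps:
u(E) = 8 + E (u(E) = 2²*2 + E = 4*2 + E = 8 + E)
1/(((1668 + 949)*(-1509 + u(12)) - 1*2806) - 8195) = 1/(((1668 + 949)*(-1509 + (8 + 12)) - 1*2806) - 8195) = 1/((2617*(-1509 + 20) - 2806) - 8195) = 1/((2617*(-1489) - 2806) - 8195) = 1/((-3896713 - 2806) - 8195) = 1/(-3899519 - 8195) = 1/(-3907714) = -1/3907714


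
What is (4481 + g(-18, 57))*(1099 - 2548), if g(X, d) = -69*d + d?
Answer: -876645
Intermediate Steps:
g(X, d) = -68*d
(4481 + g(-18, 57))*(1099 - 2548) = (4481 - 68*57)*(1099 - 2548) = (4481 - 3876)*(-1449) = 605*(-1449) = -876645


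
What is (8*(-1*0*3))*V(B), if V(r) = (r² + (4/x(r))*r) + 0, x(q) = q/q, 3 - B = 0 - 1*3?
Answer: 0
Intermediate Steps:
B = 6 (B = 3 - (0 - 1*3) = 3 - (0 - 3) = 3 - 1*(-3) = 3 + 3 = 6)
x(q) = 1
V(r) = r² + 4*r (V(r) = (r² + (4/1)*r) + 0 = (r² + (4*1)*r) + 0 = (r² + 4*r) + 0 = r² + 4*r)
(8*(-1*0*3))*V(B) = (8*(-1*0*3))*(6*(4 + 6)) = (8*(0*3))*(6*10) = (8*0)*60 = 0*60 = 0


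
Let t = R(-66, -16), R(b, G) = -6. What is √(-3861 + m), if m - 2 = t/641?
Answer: 5*I*√63423745/641 ≈ 62.121*I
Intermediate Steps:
t = -6
m = 1276/641 (m = 2 - 6/641 = 1276/641 ≈ 1.9906)
√(-3861 + m) = √(-3861 + 1276/641) = √(-2473625/641) = 5*I*√63423745/641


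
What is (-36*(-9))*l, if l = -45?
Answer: -14580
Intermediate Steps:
(-36*(-9))*l = -36*(-9)*(-45) = 324*(-45) = -14580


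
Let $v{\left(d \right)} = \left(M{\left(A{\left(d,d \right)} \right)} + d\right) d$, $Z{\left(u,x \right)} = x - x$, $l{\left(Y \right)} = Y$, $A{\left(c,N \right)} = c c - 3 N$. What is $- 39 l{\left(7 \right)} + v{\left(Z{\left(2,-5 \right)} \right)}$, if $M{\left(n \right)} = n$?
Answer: $-273$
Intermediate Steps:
$A{\left(c,N \right)} = c^{2} - 3 N$
$Z{\left(u,x \right)} = 0$
$v{\left(d \right)} = d \left(d^{2} - 2 d\right)$ ($v{\left(d \right)} = \left(\left(d^{2} - 3 d\right) + d\right) d = \left(d^{2} - 2 d\right) d = d \left(d^{2} - 2 d\right)$)
$- 39 l{\left(7 \right)} + v{\left(Z{\left(2,-5 \right)} \right)} = \left(-39\right) 7 + 0^{2} \left(-2 + 0\right) = -273 + 0 \left(-2\right) = -273 + 0 = -273$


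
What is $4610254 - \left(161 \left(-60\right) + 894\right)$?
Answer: $4619020$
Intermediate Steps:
$4610254 - \left(161 \left(-60\right) + 894\right) = 4610254 - \left(-9660 + 894\right) = 4610254 - -8766 = 4610254 + 8766 = 4619020$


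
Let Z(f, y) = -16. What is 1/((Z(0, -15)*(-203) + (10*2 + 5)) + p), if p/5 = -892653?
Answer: -1/4459992 ≈ -2.2422e-7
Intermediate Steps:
p = -4463265 (p = 5*(-892653) = -4463265)
1/((Z(0, -15)*(-203) + (10*2 + 5)) + p) = 1/((-16*(-203) + (10*2 + 5)) - 4463265) = 1/((3248 + (20 + 5)) - 4463265) = 1/((3248 + 25) - 4463265) = 1/(3273 - 4463265) = 1/(-4459992) = -1/4459992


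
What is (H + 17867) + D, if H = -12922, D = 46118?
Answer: 51063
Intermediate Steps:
(H + 17867) + D = (-12922 + 17867) + 46118 = 4945 + 46118 = 51063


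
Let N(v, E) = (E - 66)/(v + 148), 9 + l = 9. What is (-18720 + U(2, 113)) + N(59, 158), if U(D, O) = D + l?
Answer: -168458/9 ≈ -18718.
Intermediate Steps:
l = 0 (l = -9 + 9 = 0)
N(v, E) = (-66 + E)/(148 + v)
U(D, O) = D (U(D, O) = D + 0 = D)
(-18720 + U(2, 113)) + N(59, 158) = (-18720 + 2) + (-66 + 158)/(148 + 59) = -18718 + 92/207 = -18718 + (1/207)*92 = -18718 + 4/9 = -168458/9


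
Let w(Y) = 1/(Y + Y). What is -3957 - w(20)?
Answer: -158281/40 ≈ -3957.0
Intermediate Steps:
w(Y) = 1/(2*Y)
-3957 - w(20) = -3957 - 1/(2*20) = -3957 - 1*1/40 = -3957 - 1/40 = -158281/40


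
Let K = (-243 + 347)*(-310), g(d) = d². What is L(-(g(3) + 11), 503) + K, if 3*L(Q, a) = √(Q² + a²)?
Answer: -32240 + √253409/3 ≈ -32072.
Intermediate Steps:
K = -32240 (K = 104*(-310) = -32240)
L(Q, a) = √(Q² + a²)/3
L(-(g(3) + 11), 503) + K = √((-(3² + 11))² + 503²)/3 - 32240 = √((-(9 + 11))² + 253009)/3 - 32240 = √((-1*20)² + 253009)/3 - 32240 = √((-20)² + 253009)/3 - 32240 = √(400 + 253009)/3 - 32240 = √253409/3 - 32240 = -32240 + √253409/3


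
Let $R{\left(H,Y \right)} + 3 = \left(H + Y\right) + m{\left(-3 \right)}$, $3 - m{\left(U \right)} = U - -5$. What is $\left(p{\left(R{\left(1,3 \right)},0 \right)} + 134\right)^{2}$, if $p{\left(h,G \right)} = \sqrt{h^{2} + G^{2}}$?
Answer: $18496$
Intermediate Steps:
$m{\left(U \right)} = -2 - U$ ($m{\left(U \right)} = 3 - \left(U - -5\right) = 3 - \left(U + 5\right) = 3 - \left(5 + U\right) = -2 - U$)
$R{\left(H,Y \right)} = -2 + H + Y$ ($R{\left(H,Y \right)} = -3 - \left(-1 - H - Y\right) = -3 + \left(\left(H + Y\right) + \left(-2 + 3\right)\right) = -3 + \left(\left(H + Y\right) + 1\right) = -3 + \left(1 + H + Y\right) = -2 + H + Y$)
$p{\left(h,G \right)} = \sqrt{G^{2} + h^{2}}$
$\left(p{\left(R{\left(1,3 \right)},0 \right)} + 134\right)^{2} = \left(\sqrt{0^{2} + \left(-2 + 1 + 3\right)^{2}} + 134\right)^{2} = \left(\sqrt{0 + 2^{2}} + 134\right)^{2} = \left(\sqrt{0 + 4} + 134\right)^{2} = \left(\sqrt{4} + 134\right)^{2} = \left(2 + 134\right)^{2} = 136^{2} = 18496$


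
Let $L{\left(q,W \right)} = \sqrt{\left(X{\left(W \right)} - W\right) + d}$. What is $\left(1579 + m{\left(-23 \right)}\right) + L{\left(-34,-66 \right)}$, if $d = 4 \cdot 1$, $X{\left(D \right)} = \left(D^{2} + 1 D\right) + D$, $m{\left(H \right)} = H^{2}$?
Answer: $2108 + \sqrt{4294} \approx 2173.5$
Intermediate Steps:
$X{\left(D \right)} = D^{2} + 2 D$ ($X{\left(D \right)} = \left(D^{2} + D\right) + D = \left(D + D^{2}\right) + D = D^{2} + 2 D$)
$d = 4$
$L{\left(q,W \right)} = \sqrt{4 - W + W \left(2 + W\right)}$ ($L{\left(q,W \right)} = \sqrt{\left(W \left(2 + W\right) - W\right) + 4} = \sqrt{\left(- W + W \left(2 + W\right)\right) + 4} = \sqrt{4 - W + W \left(2 + W\right)}$)
$\left(1579 + m{\left(-23 \right)}\right) + L{\left(-34,-66 \right)} = \left(1579 + \left(-23\right)^{2}\right) + \sqrt{4 - 66 + \left(-66\right)^{2}} = \left(1579 + 529\right) + \sqrt{4 - 66 + 4356} = 2108 + \sqrt{4294}$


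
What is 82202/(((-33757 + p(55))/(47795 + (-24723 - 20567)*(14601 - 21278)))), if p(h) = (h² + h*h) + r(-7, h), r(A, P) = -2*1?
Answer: -2260174815750/2519 ≈ -8.9725e+8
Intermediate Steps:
r(A, P) = -2
p(h) = -2 + 2*h² (p(h) = (h² + h*h) - 2 = (h² + h²) - 2 = 2*h² - 2 = -2 + 2*h²)
82202/(((-33757 + p(55))/(47795 + (-24723 - 20567)*(14601 - 21278)))) = 82202/(((-33757 + (-2 + 2*55²))/(47795 + (-24723 - 20567)*(14601 - 21278)))) = 82202/(((-33757 + (-2 + 2*3025))/(47795 - 45290*(-6677)))) = 82202/(((-33757 + (-2 + 6050))/(47795 + 302401330))) = 82202/(((-33757 + 6048)/302449125)) = 82202/((-27709*1/302449125)) = 82202/(-2519/27495375) = 82202*(-27495375/2519) = -2260174815750/2519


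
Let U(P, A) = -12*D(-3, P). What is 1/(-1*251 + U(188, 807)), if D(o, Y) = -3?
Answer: -1/215 ≈ -0.0046512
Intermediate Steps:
U(P, A) = 36 (U(P, A) = -12*(-3) = 36)
1/(-1*251 + U(188, 807)) = 1/(-1*251 + 36) = 1/(-251 + 36) = 1/(-215) = -1/215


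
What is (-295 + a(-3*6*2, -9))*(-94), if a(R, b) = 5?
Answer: 27260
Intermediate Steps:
(-295 + a(-3*6*2, -9))*(-94) = (-295 + 5)*(-94) = -290*(-94) = 27260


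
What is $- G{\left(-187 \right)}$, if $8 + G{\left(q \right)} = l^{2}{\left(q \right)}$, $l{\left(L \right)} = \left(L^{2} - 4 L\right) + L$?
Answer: $-1262380892$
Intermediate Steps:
$l{\left(L \right)} = L^{2} - 3 L$
$G{\left(q \right)} = -8 + q^{2} \left(-3 + q\right)^{2}$ ($G{\left(q \right)} = -8 + \left(q \left(-3 + q\right)\right)^{2} = -8 + q^{2} \left(-3 + q\right)^{2}$)
$- G{\left(-187 \right)} = - (-8 + \left(-187\right)^{2} \left(-3 - 187\right)^{2}) = - (-8 + 34969 \left(-190\right)^{2}) = - (-8 + 34969 \cdot 36100) = - (-8 + 1262380900) = \left(-1\right) 1262380892 = -1262380892$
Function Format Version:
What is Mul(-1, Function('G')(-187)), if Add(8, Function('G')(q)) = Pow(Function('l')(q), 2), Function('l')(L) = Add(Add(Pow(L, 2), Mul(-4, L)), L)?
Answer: -1262380892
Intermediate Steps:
Function('l')(L) = Add(Pow(L, 2), Mul(-3, L))
Function('G')(q) = Add(-8, Mul(Pow(q, 2), Pow(Add(-3, q), 2))) (Function('G')(q) = Add(-8, Pow(Mul(q, Add(-3, q)), 2)) = Add(-8, Mul(Pow(q, 2), Pow(Add(-3, q), 2))))
Mul(-1, Function('G')(-187)) = Mul(-1, Add(-8, Mul(Pow(-187, 2), Pow(Add(-3, -187), 2)))) = Mul(-1, Add(-8, Mul(34969, Pow(-190, 2)))) = Mul(-1, Add(-8, Mul(34969, 36100))) = Mul(-1, Add(-8, 1262380900)) = Mul(-1, 1262380892) = -1262380892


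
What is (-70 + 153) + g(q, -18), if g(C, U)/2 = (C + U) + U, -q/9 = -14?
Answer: 263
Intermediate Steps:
q = 126 (q = -9*(-14) = 126)
g(C, U) = 2*C + 4*U (g(C, U) = 2*((C + U) + U) = 2*(C + 2*U) = 2*C + 4*U)
(-70 + 153) + g(q, -18) = (-70 + 153) + (2*126 + 4*(-18)) = 83 + (252 - 72) = 83 + 180 = 263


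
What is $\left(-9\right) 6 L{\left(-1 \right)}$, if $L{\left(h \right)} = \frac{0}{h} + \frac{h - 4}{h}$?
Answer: $-270$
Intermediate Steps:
$L{\left(h \right)} = \frac{-4 + h}{h}$ ($L{\left(h \right)} = 0 + \frac{-4 + h}{h} = \frac{-4 + h}{h}$)
$\left(-9\right) 6 L{\left(-1 \right)} = \left(-9\right) 6 \frac{-4 - 1}{-1} = - 54 \left(\left(-1\right) \left(-5\right)\right) = \left(-54\right) 5 = -270$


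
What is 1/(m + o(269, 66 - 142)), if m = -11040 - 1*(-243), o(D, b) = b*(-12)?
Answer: -1/9885 ≈ -0.00010116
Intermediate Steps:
o(D, b) = -12*b
m = -10797 (m = -11040 + 243 = -10797)
1/(m + o(269, 66 - 142)) = 1/(-10797 - 12*(66 - 142)) = 1/(-10797 - 12*(-76)) = 1/(-10797 + 912) = 1/(-9885) = -1/9885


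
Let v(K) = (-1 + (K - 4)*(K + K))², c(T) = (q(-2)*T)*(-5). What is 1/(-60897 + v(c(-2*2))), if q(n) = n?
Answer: 1/12322464 ≈ 8.1153e-8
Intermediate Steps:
c(T) = 10*T (c(T) = -2*T*(-5) = 10*T)
v(K) = (-1 + 2*K*(-4 + K))² (v(K) = (-1 + (-4 + K)*(2*K))² = (-1 + 2*K*(-4 + K))²)
1/(-60897 + v(c(-2*2))) = 1/(-60897 + (1 - 2*(10*(-2*2))² + 8*(10*(-2*2)))²) = 1/(-60897 + (1 - 2*(10*(-4))² + 8*(10*(-4)))²) = 1/(-60897 + (1 - 2*(-40)² + 8*(-40))²) = 1/(-60897 + (1 - 2*1600 - 320)²) = 1/(-60897 + (1 - 3200 - 320)²) = 1/(-60897 + (-3519)²) = 1/(-60897 + 12383361) = 1/12322464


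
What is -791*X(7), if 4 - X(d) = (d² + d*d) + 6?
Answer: 79100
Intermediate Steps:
X(d) = -2 - 2*d² (X(d) = 4 - ((d² + d*d) + 6) = 4 - ((d² + d²) + 6) = 4 - (2*d² + 6) = 4 - (6 + 2*d²) = 4 + (-6 - 2*d²) = -2 - 2*d²)
-791*X(7) = -791*(-2 - 2*7²) = -791*(-2 - 2*49) = -791*(-2 - 98) = -791*(-100) = 79100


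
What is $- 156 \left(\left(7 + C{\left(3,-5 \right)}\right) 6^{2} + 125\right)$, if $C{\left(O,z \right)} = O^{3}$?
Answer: $-210444$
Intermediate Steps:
$- 156 \left(\left(7 + C{\left(3,-5 \right)}\right) 6^{2} + 125\right) = - 156 \left(\left(7 + 3^{3}\right) 6^{2} + 125\right) = - 156 \left(\left(7 + 27\right) 36 + 125\right) = - 156 \left(34 \cdot 36 + 125\right) = - 156 \left(1224 + 125\right) = \left(-156\right) 1349 = -210444$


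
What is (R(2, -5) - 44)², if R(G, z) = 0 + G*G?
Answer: 1600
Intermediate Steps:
R(G, z) = G² (R(G, z) = 0 + G² = G²)
(R(2, -5) - 44)² = (2² - 44)² = (4 - 44)² = (-40)² = 1600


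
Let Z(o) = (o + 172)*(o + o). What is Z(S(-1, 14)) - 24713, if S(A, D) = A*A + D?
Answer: -19103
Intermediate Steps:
S(A, D) = D + A**2 (S(A, D) = A**2 + D = D + A**2)
Z(o) = 2*o*(172 + o) (Z(o) = (172 + o)*(2*o) = 2*o*(172 + o))
Z(S(-1, 14)) - 24713 = 2*(14 + (-1)**2)*(172 + (14 + (-1)**2)) - 24713 = 2*(14 + 1)*(172 + (14 + 1)) - 24713 = 2*15*(172 + 15) - 24713 = 2*15*187 - 24713 = 5610 - 24713 = -19103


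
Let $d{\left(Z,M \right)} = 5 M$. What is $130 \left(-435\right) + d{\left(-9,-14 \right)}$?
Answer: $-56620$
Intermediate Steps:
$130 \left(-435\right) + d{\left(-9,-14 \right)} = 130 \left(-435\right) + 5 \left(-14\right) = -56550 - 70 = -56620$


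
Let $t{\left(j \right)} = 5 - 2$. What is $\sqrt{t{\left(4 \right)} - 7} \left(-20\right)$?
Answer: $- 40 i \approx - 40.0 i$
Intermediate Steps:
$t{\left(j \right)} = 3$
$\sqrt{t{\left(4 \right)} - 7} \left(-20\right) = \sqrt{3 - 7} \left(-20\right) = \sqrt{-4} \left(-20\right) = 2 i \left(-20\right) = - 40 i$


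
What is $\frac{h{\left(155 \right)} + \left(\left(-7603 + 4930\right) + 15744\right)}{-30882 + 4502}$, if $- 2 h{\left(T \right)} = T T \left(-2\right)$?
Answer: $- \frac{9274}{6595} \approx -1.4062$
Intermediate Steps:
$h{\left(T \right)} = T^{2}$ ($h{\left(T \right)} = - \frac{T T \left(-2\right)}{2} = - \frac{T^{2} \left(-2\right)}{2} = - \frac{\left(-2\right) T^{2}}{2} = T^{2}$)
$\frac{h{\left(155 \right)} + \left(\left(-7603 + 4930\right) + 15744\right)}{-30882 + 4502} = \frac{155^{2} + \left(\left(-7603 + 4930\right) + 15744\right)}{-30882 + 4502} = \frac{24025 + \left(-2673 + 15744\right)}{-26380} = \left(24025 + 13071\right) \left(- \frac{1}{26380}\right) = 37096 \left(- \frac{1}{26380}\right) = - \frac{9274}{6595}$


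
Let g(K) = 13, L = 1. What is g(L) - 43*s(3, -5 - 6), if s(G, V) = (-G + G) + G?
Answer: -116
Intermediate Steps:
s(G, V) = G (s(G, V) = 0 + G = G)
g(L) - 43*s(3, -5 - 6) = 13 - 43*3 = 13 - 129 = -116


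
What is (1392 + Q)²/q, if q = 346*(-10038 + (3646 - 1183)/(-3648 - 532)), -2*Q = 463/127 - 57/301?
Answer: -5903182062730875560/10608048626873523651 ≈ -0.55648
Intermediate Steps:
Q = -66062/38227 (Q = -(463/127 - 57/301)/2 = -½*132124/38227 = -66062/38227 ≈ -1.7281)
q = -7259305419/2090 (q = 346*(-10038 + 2463/(-4180)) = 346*(-10038 + 2463*(-1/4180)) = 346*(-10038 - 2463/4180) = 346*(-41961303/4180) = -7259305419/2090 ≈ -3.4734e+6)
(1392 + Q)²/q = (1392 - 66062/38227)²/(-7259305419/2090) = (53145922/38227)²*(-2090/7259305419) = (2824489025230084/1461303529)*(-2090/7259305419) = -5903182062730875560/10608048626873523651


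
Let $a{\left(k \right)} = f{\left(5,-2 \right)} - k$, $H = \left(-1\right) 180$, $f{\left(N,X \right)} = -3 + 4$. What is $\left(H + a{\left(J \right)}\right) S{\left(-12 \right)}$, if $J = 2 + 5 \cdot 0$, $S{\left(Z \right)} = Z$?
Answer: $2172$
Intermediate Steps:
$f{\left(N,X \right)} = 1$
$H = -180$
$J = 2$ ($J = 2 + 0 = 2$)
$a{\left(k \right)} = 1 - k$
$\left(H + a{\left(J \right)}\right) S{\left(-12 \right)} = \left(-180 + \left(1 - 2\right)\right) \left(-12\right) = \left(-180 - 1\right) \left(-12\right) = \left(-181\right) \left(-12\right) = 2172$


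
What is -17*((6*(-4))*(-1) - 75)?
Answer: 867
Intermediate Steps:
-17*((6*(-4))*(-1) - 75) = -17*(-24*(-1) - 75) = -17*(24 - 75) = -17*(-51) = 867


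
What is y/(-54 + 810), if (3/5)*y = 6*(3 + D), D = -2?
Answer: 5/378 ≈ 0.013228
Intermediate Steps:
y = 10 (y = 5*(6*(3 - 2))/3 = 5*(6*1)/3 = (5/3)*6 = 10)
y/(-54 + 810) = 10/(-54 + 810) = 10/756 = 10*(1/756) = 5/378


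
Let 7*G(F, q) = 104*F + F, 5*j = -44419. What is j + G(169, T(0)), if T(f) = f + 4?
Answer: -31744/5 ≈ -6348.8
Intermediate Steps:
j = -44419/5 (j = (1/5)*(-44419) = -44419/5 ≈ -8883.8)
T(f) = 4 + f
G(F, q) = 15*F (G(F, q) = (104*F + F)/7 = (105*F)/7 = 15*F)
j + G(169, T(0)) = -44419/5 + 15*169 = -44419/5 + 2535 = -31744/5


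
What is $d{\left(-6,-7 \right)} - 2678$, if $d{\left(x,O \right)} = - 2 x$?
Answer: $-2666$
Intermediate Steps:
$d{\left(-6,-7 \right)} - 2678 = \left(-2\right) \left(-6\right) - 2678 = 12 - 2678 = -2666$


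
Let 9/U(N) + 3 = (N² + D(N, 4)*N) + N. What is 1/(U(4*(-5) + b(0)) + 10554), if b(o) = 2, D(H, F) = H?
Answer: 209/2205789 ≈ 9.4751e-5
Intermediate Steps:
U(N) = 9/(-3 + N + 2*N²) (U(N) = 9/(-3 + ((N² + N*N) + N)) = 9/(-3 + ((N² + N²) + N)) = 9/(-3 + (2*N² + N)) = 9/(-3 + (N + 2*N²)) = 9/(-3 + N + 2*N²))
1/(U(4*(-5) + b(0)) + 10554) = 1/(9/(-3 + (4*(-5) + 2) + 2*(4*(-5) + 2)²) + 10554) = 1/(9/(-3 + (-20 + 2) + 2*(-20 + 2)²) + 10554) = 1/(9/(-3 - 18 + 2*(-18)²) + 10554) = 1/(9/(-3 - 18 + 2*324) + 10554) = 1/(9/(-3 - 18 + 648) + 10554) = 1/(9/627 + 10554) = 1/(9*(1/627) + 10554) = 1/(3/209 + 10554) = 1/(2205789/209) = 209/2205789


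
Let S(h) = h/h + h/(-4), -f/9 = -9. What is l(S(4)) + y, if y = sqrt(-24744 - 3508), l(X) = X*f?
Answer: 2*I*sqrt(7063) ≈ 168.08*I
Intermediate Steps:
f = 81 (f = -9*(-9) = 81)
S(h) = 1 - h/4 (S(h) = 1 + h*(-1/4) = 1 - h/4)
l(X) = 81*X (l(X) = X*81 = 81*X)
y = 2*I*sqrt(7063) (y = sqrt(-28252) = 2*I*sqrt(7063) ≈ 168.08*I)
l(S(4)) + y = 81*(1 - 1/4*4) + 2*I*sqrt(7063) = 81*(1 - 1) + 2*I*sqrt(7063) = 81*0 + 2*I*sqrt(7063) = 0 + 2*I*sqrt(7063) = 2*I*sqrt(7063)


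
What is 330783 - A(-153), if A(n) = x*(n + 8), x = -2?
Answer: 330493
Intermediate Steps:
A(n) = -16 - 2*n (A(n) = -2*(n + 8) = -2*(8 + n) = -16 - 2*n)
330783 - A(-153) = 330783 - (-16 - 2*(-153)) = 330783 - (-16 + 306) = 330783 - 1*290 = 330783 - 290 = 330493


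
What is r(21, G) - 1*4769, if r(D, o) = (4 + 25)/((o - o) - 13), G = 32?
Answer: -62026/13 ≈ -4771.2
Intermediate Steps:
r(D, o) = -29/13 (r(D, o) = 29/(0 - 13) = 29/(-13) = 29*(-1/13) = -29/13)
r(21, G) - 1*4769 = -29/13 - 1*4769 = -29/13 - 4769 = -62026/13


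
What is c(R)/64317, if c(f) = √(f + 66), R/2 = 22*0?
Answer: √66/64317 ≈ 0.00012631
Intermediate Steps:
R = 0 (R = 2*(22*0) = 2*0 = 0)
c(f) = √(66 + f)
c(R)/64317 = √(66 + 0)/64317 = √66*(1/64317) = √66/64317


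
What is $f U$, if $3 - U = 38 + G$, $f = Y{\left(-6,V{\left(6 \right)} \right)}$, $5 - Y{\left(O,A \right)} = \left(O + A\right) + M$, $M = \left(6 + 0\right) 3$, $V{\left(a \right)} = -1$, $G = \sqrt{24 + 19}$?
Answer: $210 + 6 \sqrt{43} \approx 249.34$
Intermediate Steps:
$G = \sqrt{43} \approx 6.5574$
$M = 18$ ($M = 6 \cdot 3 = 18$)
$Y{\left(O,A \right)} = -13 - A - O$ ($Y{\left(O,A \right)} = 5 - \left(\left(O + A\right) + 18\right) = 5 - \left(\left(A + O\right) + 18\right) = 5 - \left(18 + A + O\right) = -13 - A - O$)
$f = -6$ ($f = -13 - -1 - -6 = -13 + 1 + 6 = -6$)
$U = -35 - \sqrt{43}$ ($U = 3 - \left(38 + \sqrt{43}\right) = -35 - \sqrt{43} \approx -41.557$)
$f U = - 6 \left(-35 - \sqrt{43}\right) = 210 + 6 \sqrt{43}$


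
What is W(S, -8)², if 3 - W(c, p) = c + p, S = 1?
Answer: 100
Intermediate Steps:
W(c, p) = 3 - c - p (W(c, p) = 3 - (c + p) = 3 + (-c - p) = 3 - c - p)
W(S, -8)² = (3 - 1*1 - 1*(-8))² = (3 - 1 + 8)² = 10² = 100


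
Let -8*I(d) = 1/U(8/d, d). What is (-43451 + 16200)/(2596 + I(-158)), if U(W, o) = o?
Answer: -34445264/3281345 ≈ -10.497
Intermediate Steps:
I(d) = -1/(8*d)
(-43451 + 16200)/(2596 + I(-158)) = (-43451 + 16200)/(2596 - ⅛/(-158)) = -27251/(2596 - ⅛*(-1/158)) = -27251/(2596 + 1/1264) = -27251/3281345/1264 = -27251*1264/3281345 = -34445264/3281345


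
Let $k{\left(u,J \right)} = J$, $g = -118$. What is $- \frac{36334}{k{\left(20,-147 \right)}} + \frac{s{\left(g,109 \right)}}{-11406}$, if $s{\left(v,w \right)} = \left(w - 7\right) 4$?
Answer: $\frac{69060938}{279447} \approx 247.13$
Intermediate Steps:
$s{\left(v,w \right)} = -28 + 4 w$ ($s{\left(v,w \right)} = \left(-7 + w\right) 4 = -28 + 4 w$)
$- \frac{36334}{k{\left(20,-147 \right)}} + \frac{s{\left(g,109 \right)}}{-11406} = - \frac{36334}{-147} + \frac{-28 + 4 \cdot 109}{-11406} = \left(-36334\right) \left(- \frac{1}{147}\right) + \left(-28 + 436\right) \left(- \frac{1}{11406}\right) = \frac{36334}{147} + 408 \left(- \frac{1}{11406}\right) = \frac{36334}{147} - \frac{68}{1901} = \frac{69060938}{279447}$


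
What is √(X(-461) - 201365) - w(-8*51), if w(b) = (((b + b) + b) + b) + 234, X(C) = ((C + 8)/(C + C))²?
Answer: 1398 + I*√171176959451/922 ≈ 1398.0 + 448.74*I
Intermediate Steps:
X(C) = (8 + C)²/(4*C²) (X(C) = ((8 + C)/((2*C)))² = ((8 + C)*(1/(2*C)))² = ((8 + C)/(2*C))² = (8 + C)²/(4*C²))
w(b) = 234 + 4*b (w(b) = ((2*b + b) + b) + 234 = (3*b + b) + 234 = 4*b + 234 = 234 + 4*b)
√(X(-461) - 201365) - w(-8*51) = √((¼)*(8 - 461)²/(-461)² - 201365) - (234 + 4*(-8*51)) = √((¼)*(1/212521)*(-453)² - 201365) - (234 + 4*(-408)) = √((¼)*(1/212521)*205209 - 201365) - (234 - 1632) = √(205209/850084 - 201365) - 1*(-1398) = √(-171176959451/850084) + 1398 = I*√171176959451/922 + 1398 = 1398 + I*√171176959451/922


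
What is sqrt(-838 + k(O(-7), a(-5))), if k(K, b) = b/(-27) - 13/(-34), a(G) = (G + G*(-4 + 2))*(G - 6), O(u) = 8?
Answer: I*sqrt(78240426)/306 ≈ 28.906*I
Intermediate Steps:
a(G) = -G*(-6 + G) (a(G) = (G + G*(-2))*(-6 + G) = (G - 2*G)*(-6 + G) = (-G)*(-6 + G) = -G*(-6 + G))
k(K, b) = 13/34 - b/27 (k(K, b) = b*(-1/27) - 13*(-1/34) = -b/27 + 13/34 = 13/34 - b/27)
sqrt(-838 + k(O(-7), a(-5))) = sqrt(-838 + (13/34 - (-5)*(6 - 1*(-5))/27)) = sqrt(-838 + (13/34 - (-5)*(6 + 5)/27)) = sqrt(-838 + (13/34 - (-5)*11/27)) = sqrt(-838 + (13/34 - 1/27*(-55))) = sqrt(-838 + (13/34 + 55/27)) = sqrt(-838 + 2221/918) = sqrt(-767063/918) = I*sqrt(78240426)/306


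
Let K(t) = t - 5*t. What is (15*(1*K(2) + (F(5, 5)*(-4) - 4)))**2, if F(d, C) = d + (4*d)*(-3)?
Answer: 9734400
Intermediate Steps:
K(t) = -4*t
F(d, C) = -11*d (F(d, C) = d - 12*d = -11*d)
(15*(1*K(2) + (F(5, 5)*(-4) - 4)))**2 = (15*(1*(-4*2) + (-11*5*(-4) - 4)))**2 = (15*(1*(-8) + (-55*(-4) - 4)))**2 = (15*(-8 + (220 - 4)))**2 = (15*(-8 + 216))**2 = (15*208)**2 = 3120**2 = 9734400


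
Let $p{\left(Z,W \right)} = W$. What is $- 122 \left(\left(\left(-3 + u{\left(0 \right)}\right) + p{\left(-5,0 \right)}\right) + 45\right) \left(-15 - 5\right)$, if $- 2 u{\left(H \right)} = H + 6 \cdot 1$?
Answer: $95160$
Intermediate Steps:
$u{\left(H \right)} = -3 - \frac{H}{2}$ ($u{\left(H \right)} = - \frac{H + 6 \cdot 1}{2} = - \frac{H + 6}{2} = - \frac{6 + H}{2} = -3 - \frac{H}{2}$)
$- 122 \left(\left(\left(-3 + u{\left(0 \right)}\right) + p{\left(-5,0 \right)}\right) + 45\right) \left(-15 - 5\right) = - 122 \left(\left(\left(-3 - 3\right) + 0\right) + 45\right) \left(-15 - 5\right) = - 122 \left(\left(\left(-3 + \left(-3 + 0\right)\right) + 0\right) + 45\right) \left(-15 - 5\right) = - 122 \left(\left(\left(-3 - 3\right) + 0\right) + 45\right) \left(-20\right) = - 122 \left(\left(-6 + 0\right) + 45\right) \left(-20\right) = - 122 \left(-6 + 45\right) \left(-20\right) = - 122 \cdot 39 \left(-20\right) = \left(-122\right) \left(-780\right) = 95160$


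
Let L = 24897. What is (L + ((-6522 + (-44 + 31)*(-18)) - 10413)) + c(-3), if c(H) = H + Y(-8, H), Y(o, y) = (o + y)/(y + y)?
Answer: 49169/6 ≈ 8194.8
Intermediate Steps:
Y(o, y) = (o + y)/(2*y) (Y(o, y) = (o + y)/((2*y)) = (o + y)*(1/(2*y)) = (o + y)/(2*y))
c(H) = H + (-8 + H)/(2*H)
(L + ((-6522 + (-44 + 31)*(-18)) - 10413)) + c(-3) = (24897 + ((-6522 + (-44 + 31)*(-18)) - 10413)) + (1/2 - 3 - 4/(-3)) = (24897 + ((-6522 - 13*(-18)) - 10413)) + (1/2 - 3 - 4*(-1/3)) = (24897 + ((-6522 + 234) - 10413)) + (1/2 - 3 + 4/3) = (24897 + (-6288 - 10413)) - 7/6 = (24897 - 16701) - 7/6 = 8196 - 7/6 = 49169/6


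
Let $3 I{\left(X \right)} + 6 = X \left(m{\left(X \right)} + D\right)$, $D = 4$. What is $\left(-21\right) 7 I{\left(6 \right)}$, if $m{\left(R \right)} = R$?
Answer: $-2646$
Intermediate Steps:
$I{\left(X \right)} = -2 + \frac{X \left(4 + X\right)}{3}$ ($I{\left(X \right)} = -2 + \frac{X \left(X + 4\right)}{3} = -2 + \frac{X \left(4 + X\right)}{3}$)
$\left(-21\right) 7 I{\left(6 \right)} = \left(-21\right) 7 \left(-2 + \frac{6^{2}}{3} + \frac{4}{3} \cdot 6\right) = - 147 \left(-2 + \frac{1}{3} \cdot 36 + 8\right) = - 147 \left(-2 + 12 + 8\right) = \left(-147\right) 18 = -2646$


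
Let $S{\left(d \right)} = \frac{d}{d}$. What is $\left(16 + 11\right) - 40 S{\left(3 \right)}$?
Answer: $-13$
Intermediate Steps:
$S{\left(d \right)} = 1$
$\left(16 + 11\right) - 40 S{\left(3 \right)} = \left(16 + 11\right) - 40 = 27 - 40 = -13$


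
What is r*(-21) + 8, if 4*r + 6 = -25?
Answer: 683/4 ≈ 170.75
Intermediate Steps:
r = -31/4 (r = -3/2 + (1/4)*(-25) = -3/2 - 25/4 = -31/4 ≈ -7.7500)
r*(-21) + 8 = -31/4*(-21) + 8 = 651/4 + 8 = 683/4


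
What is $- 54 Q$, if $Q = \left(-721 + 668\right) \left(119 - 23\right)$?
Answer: $274752$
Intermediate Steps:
$Q = -5088$ ($Q = \left(-53\right) 96 = -5088$)
$- 54 Q = \left(-54\right) \left(-5088\right) = 274752$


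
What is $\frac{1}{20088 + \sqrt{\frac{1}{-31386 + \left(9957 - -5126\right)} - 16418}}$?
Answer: $\frac{36388296}{730997830343} - \frac{i \sqrt{484856029385}}{2192993491029} \approx 4.9779 \cdot 10^{-5} - 3.1752 \cdot 10^{-7} i$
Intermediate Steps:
$\frac{1}{20088 + \sqrt{\frac{1}{-31386 + \left(9957 - -5126\right)} - 16418}} = \frac{1}{20088 + \sqrt{\frac{1}{-31386 + \left(9957 + 5126\right)} - 16418}} = \frac{1}{20088 + \sqrt{\frac{1}{-31386 + 15083} - 16418}} = \frac{1}{20088 + \sqrt{\frac{1}{-16303} - 16418}} = \frac{1}{20088 + \sqrt{- \frac{1}{16303} - 16418}} = \frac{1}{20088 + \sqrt{- \frac{267662655}{16303}}} = \frac{1}{20088 + \frac{3 i \sqrt{484856029385}}{16303}}$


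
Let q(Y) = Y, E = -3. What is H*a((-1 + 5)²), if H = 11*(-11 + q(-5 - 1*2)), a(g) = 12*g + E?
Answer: -37422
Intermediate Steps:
a(g) = -3 + 12*g (a(g) = 12*g - 3 = -3 + 12*g)
H = -198 (H = 11*(-11 + (-5 - 1*2)) = 11*(-11 + (-5 - 2)) = 11*(-11 - 7) = 11*(-18) = -198)
H*a((-1 + 5)²) = -198*(-3 + 12*(-1 + 5)²) = -198*(-3 + 12*4²) = -198*(-3 + 12*16) = -198*(-3 + 192) = -198*189 = -37422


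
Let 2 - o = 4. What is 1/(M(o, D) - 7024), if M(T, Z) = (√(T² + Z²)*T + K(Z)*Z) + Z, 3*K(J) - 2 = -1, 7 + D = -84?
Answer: -16077/114800959 + 9*√8285/229601918 ≈ -0.00013647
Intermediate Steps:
D = -91 (D = -7 - 84 = -91)
o = -2 (o = 2 - 1*4 = 2 - 4 = -2)
K(J) = ⅓ (K(J) = ⅔ + (⅓)*(-1) = ⅔ - ⅓ = ⅓)
M(T, Z) = 4*Z/3 + T*√(T² + Z²) (M(T, Z) = (√(T² + Z²)*T + Z/3) + Z = (T*√(T² + Z²) + Z/3) + Z = (Z/3 + T*√(T² + Z²)) + Z = 4*Z/3 + T*√(T² + Z²))
1/(M(o, D) - 7024) = 1/(((4/3)*(-91) - 2*√((-2)² + (-91)²)) - 7024) = 1/((-364/3 - 2*√(4 + 8281)) - 7024) = 1/((-364/3 - 2*√8285) - 7024) = 1/(-21436/3 - 2*√8285)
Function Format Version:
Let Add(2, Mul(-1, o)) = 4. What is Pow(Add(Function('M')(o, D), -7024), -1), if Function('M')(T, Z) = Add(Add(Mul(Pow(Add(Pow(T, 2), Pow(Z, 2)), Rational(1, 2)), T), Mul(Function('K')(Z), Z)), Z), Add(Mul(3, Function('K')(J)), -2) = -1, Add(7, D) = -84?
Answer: Add(Rational(-16077, 114800959), Mul(Rational(9, 229601918), Pow(8285, Rational(1, 2)))) ≈ -0.00013647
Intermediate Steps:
D = -91 (D = Add(-7, -84) = -91)
o = -2 (o = Add(2, Mul(-1, 4)) = Add(2, -4) = -2)
Function('K')(J) = Rational(1, 3) (Function('K')(J) = Add(Rational(2, 3), Mul(Rational(1, 3), -1)) = Add(Rational(2, 3), Rational(-1, 3)) = Rational(1, 3))
Function('M')(T, Z) = Add(Mul(Rational(4, 3), Z), Mul(T, Pow(Add(Pow(T, 2), Pow(Z, 2)), Rational(1, 2)))) (Function('M')(T, Z) = Add(Add(Mul(Pow(Add(Pow(T, 2), Pow(Z, 2)), Rational(1, 2)), T), Mul(Rational(1, 3), Z)), Z) = Add(Add(Mul(T, Pow(Add(Pow(T, 2), Pow(Z, 2)), Rational(1, 2))), Mul(Rational(1, 3), Z)), Z) = Add(Add(Mul(Rational(1, 3), Z), Mul(T, Pow(Add(Pow(T, 2), Pow(Z, 2)), Rational(1, 2)))), Z) = Add(Mul(Rational(4, 3), Z), Mul(T, Pow(Add(Pow(T, 2), Pow(Z, 2)), Rational(1, 2)))))
Pow(Add(Function('M')(o, D), -7024), -1) = Pow(Add(Add(Mul(Rational(4, 3), -91), Mul(-2, Pow(Add(Pow(-2, 2), Pow(-91, 2)), Rational(1, 2)))), -7024), -1) = Pow(Add(Add(Rational(-364, 3), Mul(-2, Pow(Add(4, 8281), Rational(1, 2)))), -7024), -1) = Pow(Add(Add(Rational(-364, 3), Mul(-2, Pow(8285, Rational(1, 2)))), -7024), -1) = Pow(Add(Rational(-21436, 3), Mul(-2, Pow(8285, Rational(1, 2)))), -1)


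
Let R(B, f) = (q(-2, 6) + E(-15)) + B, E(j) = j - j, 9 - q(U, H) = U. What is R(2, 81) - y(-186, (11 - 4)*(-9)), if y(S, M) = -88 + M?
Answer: 164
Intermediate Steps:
q(U, H) = 9 - U
E(j) = 0
R(B, f) = 11 + B (R(B, f) = ((9 - 1*(-2)) + 0) + B = ((9 + 2) + 0) + B = (11 + 0) + B = 11 + B)
R(2, 81) - y(-186, (11 - 4)*(-9)) = (11 + 2) - (-88 + (11 - 4)*(-9)) = 13 - (-88 + 7*(-9)) = 13 - (-88 - 63) = 13 - 1*(-151) = 13 + 151 = 164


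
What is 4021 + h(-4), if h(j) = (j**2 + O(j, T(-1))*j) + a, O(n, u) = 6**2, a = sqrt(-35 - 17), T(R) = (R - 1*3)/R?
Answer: 3893 + 2*I*sqrt(13) ≈ 3893.0 + 7.2111*I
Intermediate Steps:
T(R) = (-3 + R)/R (T(R) = (R - 3)/R = (-3 + R)/R)
a = 2*I*sqrt(13) (a = sqrt(-52) = 2*I*sqrt(13) ≈ 7.2111*I)
O(n, u) = 36
h(j) = j**2 + 36*j + 2*I*sqrt(13) (h(j) = (j**2 + 36*j) + 2*I*sqrt(13) = j**2 + 36*j + 2*I*sqrt(13))
4021 + h(-4) = 4021 + ((-4)**2 + 36*(-4) + 2*I*sqrt(13)) = 4021 + (16 - 144 + 2*I*sqrt(13)) = 4021 + (-128 + 2*I*sqrt(13)) = 3893 + 2*I*sqrt(13)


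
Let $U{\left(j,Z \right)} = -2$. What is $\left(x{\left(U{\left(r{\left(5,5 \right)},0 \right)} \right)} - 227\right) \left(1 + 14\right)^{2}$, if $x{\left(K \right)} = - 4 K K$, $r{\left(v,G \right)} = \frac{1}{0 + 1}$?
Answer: $-54675$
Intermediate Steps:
$r{\left(v,G \right)} = 1$ ($r{\left(v,G \right)} = 1^{-1} = 1$)
$x{\left(K \right)} = - 4 K^{2}$
$\left(x{\left(U{\left(r{\left(5,5 \right)},0 \right)} \right)} - 227\right) \left(1 + 14\right)^{2} = \left(- 4 \left(-2\right)^{2} - 227\right) \left(1 + 14\right)^{2} = \left(\left(-4\right) 4 - 227\right) 15^{2} = \left(-16 - 227\right) 225 = \left(-243\right) 225 = -54675$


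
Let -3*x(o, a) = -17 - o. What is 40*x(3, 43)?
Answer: 800/3 ≈ 266.67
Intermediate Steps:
x(o, a) = 17/3 + o/3 (x(o, a) = -(-17 - o)/3 = 17/3 + o/3)
40*x(3, 43) = 40*(17/3 + (⅓)*3) = 40*(17/3 + 1) = 40*(20/3) = 800/3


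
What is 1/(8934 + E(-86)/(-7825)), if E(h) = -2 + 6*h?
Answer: 7825/69909068 ≈ 0.00011193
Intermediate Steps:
1/(8934 + E(-86)/(-7825)) = 1/(8934 + (-2 + 6*(-86))/(-7825)) = 1/(8934 + (-2 - 516)*(-1/7825)) = 1/(8934 - 518*(-1/7825)) = 1/(8934 + 518/7825) = 1/(69909068/7825) = 7825/69909068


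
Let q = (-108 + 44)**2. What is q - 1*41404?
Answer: -37308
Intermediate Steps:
q = 4096 (q = (-64)**2 = 4096)
q - 1*41404 = 4096 - 1*41404 = 4096 - 41404 = -37308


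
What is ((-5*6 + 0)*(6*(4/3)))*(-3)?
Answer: 720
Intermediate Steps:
((-5*6 + 0)*(6*(4/3)))*(-3) = ((-30 + 0)*(6*(4*(⅓))))*(-3) = -180*4/3*(-3) = -30*8*(-3) = -240*(-3) = 720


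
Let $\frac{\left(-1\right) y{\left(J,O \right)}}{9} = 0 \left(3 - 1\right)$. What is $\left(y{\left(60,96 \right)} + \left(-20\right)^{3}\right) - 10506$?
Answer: $-18506$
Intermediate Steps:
$y{\left(J,O \right)} = 0$ ($y{\left(J,O \right)} = - 9 \cdot 0 \left(3 - 1\right) = - 9 \cdot 0 \cdot 2 = \left(-9\right) 0 = 0$)
$\left(y{\left(60,96 \right)} + \left(-20\right)^{3}\right) - 10506 = \left(0 + \left(-20\right)^{3}\right) - 10506 = \left(0 - 8000\right) - 10506 = -8000 - 10506 = -18506$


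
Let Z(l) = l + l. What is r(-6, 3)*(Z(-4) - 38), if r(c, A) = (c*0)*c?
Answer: 0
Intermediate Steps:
Z(l) = 2*l
r(c, A) = 0 (r(c, A) = 0*c = 0)
r(-6, 3)*(Z(-4) - 38) = 0*(2*(-4) - 38) = 0*(-8 - 38) = 0*(-46) = 0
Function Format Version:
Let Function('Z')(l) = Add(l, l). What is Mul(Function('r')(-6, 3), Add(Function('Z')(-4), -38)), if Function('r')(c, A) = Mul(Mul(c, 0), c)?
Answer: 0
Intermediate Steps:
Function('Z')(l) = Mul(2, l)
Function('r')(c, A) = 0 (Function('r')(c, A) = Mul(0, c) = 0)
Mul(Function('r')(-6, 3), Add(Function('Z')(-4), -38)) = Mul(0, Add(Mul(2, -4), -38)) = Mul(0, Add(-8, -38)) = Mul(0, -46) = 0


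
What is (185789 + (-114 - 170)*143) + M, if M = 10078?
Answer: 155255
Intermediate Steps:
(185789 + (-114 - 170)*143) + M = (185789 + (-114 - 170)*143) + 10078 = (185789 - 284*143) + 10078 = (185789 - 40612) + 10078 = 145177 + 10078 = 155255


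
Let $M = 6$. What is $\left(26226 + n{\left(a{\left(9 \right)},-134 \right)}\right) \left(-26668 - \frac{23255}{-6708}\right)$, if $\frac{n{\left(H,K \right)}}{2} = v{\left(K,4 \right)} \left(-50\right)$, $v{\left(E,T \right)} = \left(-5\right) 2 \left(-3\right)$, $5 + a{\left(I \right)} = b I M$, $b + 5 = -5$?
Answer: $- \frac{692389082119}{1118} \approx -6.1931 \cdot 10^{8}$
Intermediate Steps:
$b = -10$ ($b = -5 - 5 = -10$)
$a{\left(I \right)} = -5 - 60 I$ ($a{\left(I \right)} = -5 + - 10 I 6 = -5 - 60 I$)
$v{\left(E,T \right)} = 30$ ($v{\left(E,T \right)} = \left(-10\right) \left(-3\right) = 30$)
$n{\left(H,K \right)} = -3000$ ($n{\left(H,K \right)} = 2 \cdot 30 \left(-50\right) = 2 \left(-1500\right) = -3000$)
$\left(26226 + n{\left(a{\left(9 \right)},-134 \right)}\right) \left(-26668 - \frac{23255}{-6708}\right) = \left(26226 - 3000\right) \left(-26668 - \frac{23255}{-6708}\right) = 23226 \left(-26668 - - \frac{23255}{6708}\right) = 23226 \left(-26668 + \frac{23255}{6708}\right) = 23226 \left(- \frac{178865689}{6708}\right) = - \frac{692389082119}{1118}$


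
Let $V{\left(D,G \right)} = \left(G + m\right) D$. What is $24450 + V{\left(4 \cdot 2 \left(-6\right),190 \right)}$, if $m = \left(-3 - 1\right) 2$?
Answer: $15714$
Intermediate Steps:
$m = -8$ ($m = \left(-4\right) 2 = -8$)
$V{\left(D,G \right)} = D \left(-8 + G\right)$ ($V{\left(D,G \right)} = \left(G - 8\right) D = \left(-8 + G\right) D = D \left(-8 + G\right)$)
$24450 + V{\left(4 \cdot 2 \left(-6\right),190 \right)} = 24450 + 4 \cdot 2 \left(-6\right) \left(-8 + 190\right) = 24450 + 8 \left(-6\right) 182 = 24450 - 8736 = 15714$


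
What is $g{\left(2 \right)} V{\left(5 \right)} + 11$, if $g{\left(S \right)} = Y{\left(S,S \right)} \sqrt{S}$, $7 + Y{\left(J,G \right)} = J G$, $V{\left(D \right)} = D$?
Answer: $11 - 15 \sqrt{2} \approx -10.213$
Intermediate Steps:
$Y{\left(J,G \right)} = -7 + G J$ ($Y{\left(J,G \right)} = -7 + J G = -7 + G J$)
$g{\left(S \right)} = \sqrt{S} \left(-7 + S^{2}\right)$ ($g{\left(S \right)} = \left(-7 + S S\right) \sqrt{S} = \left(-7 + S^{2}\right) \sqrt{S} = \sqrt{S} \left(-7 + S^{2}\right)$)
$g{\left(2 \right)} V{\left(5 \right)} + 11 = \sqrt{2} \left(-7 + 2^{2}\right) 5 + 11 = \sqrt{2} \left(-7 + 4\right) 5 + 11 = \sqrt{2} \left(-3\right) 5 + 11 = - 3 \sqrt{2} \cdot 5 + 11 = - 15 \sqrt{2} + 11 = 11 - 15 \sqrt{2}$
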